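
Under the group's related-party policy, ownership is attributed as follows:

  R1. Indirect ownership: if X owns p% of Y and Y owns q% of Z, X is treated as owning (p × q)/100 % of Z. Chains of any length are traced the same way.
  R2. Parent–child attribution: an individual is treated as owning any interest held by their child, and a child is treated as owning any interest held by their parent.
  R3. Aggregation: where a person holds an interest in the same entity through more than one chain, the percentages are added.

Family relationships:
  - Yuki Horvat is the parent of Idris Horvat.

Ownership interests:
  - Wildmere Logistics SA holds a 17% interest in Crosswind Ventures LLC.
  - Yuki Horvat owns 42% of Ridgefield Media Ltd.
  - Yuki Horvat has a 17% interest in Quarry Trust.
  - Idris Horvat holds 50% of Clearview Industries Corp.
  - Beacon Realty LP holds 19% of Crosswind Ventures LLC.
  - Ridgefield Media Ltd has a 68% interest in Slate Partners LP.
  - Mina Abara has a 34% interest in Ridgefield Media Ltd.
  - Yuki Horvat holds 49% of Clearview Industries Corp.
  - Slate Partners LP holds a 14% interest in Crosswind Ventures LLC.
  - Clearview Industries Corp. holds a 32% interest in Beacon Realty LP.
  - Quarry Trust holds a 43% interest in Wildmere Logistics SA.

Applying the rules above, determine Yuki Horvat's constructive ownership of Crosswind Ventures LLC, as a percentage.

11.2603%

By parent–child attribution (R2), Yuki Horvat is treated as also owning Idris Horvat's interest in Clearview Industries Corp, giving 49% + 50% = 99%.
Chain via Quarry Trust → Wildmere Logistics SA (R1): 17% × 43% × 17% = 1.2427% of Crosswind Ventures LLC.
Chain via Clearview Industries Corp. → Beacon Realty LP (R1): 99% × 32% × 19% = 6.0192% of Crosswind Ventures LLC.
Chain via Ridgefield Media Ltd → Slate Partners LP (R1): 42% × 68% × 14% = 3.9984% of Crosswind Ventures LLC.
Aggregating (R3): 1.2427% + 6.0192% + 3.9984% = 11.2603%.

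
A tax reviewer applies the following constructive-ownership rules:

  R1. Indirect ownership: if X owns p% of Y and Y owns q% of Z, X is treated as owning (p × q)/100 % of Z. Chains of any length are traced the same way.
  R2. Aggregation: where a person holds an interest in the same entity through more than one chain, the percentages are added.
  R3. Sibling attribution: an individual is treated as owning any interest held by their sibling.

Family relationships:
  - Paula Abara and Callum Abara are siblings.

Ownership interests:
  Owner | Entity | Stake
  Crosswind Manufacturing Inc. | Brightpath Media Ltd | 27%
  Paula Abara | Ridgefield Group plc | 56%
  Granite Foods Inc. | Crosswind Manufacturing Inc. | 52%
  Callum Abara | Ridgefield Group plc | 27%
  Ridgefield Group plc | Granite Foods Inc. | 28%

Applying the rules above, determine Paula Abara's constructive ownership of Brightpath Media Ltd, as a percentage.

By sibling attribution (R3), Paula Abara is treated as also owning Callum Abara's interest in Ridgefield Group plc, giving 56% + 27% = 83%.
Chain via Ridgefield Group plc → Granite Foods Inc. → Crosswind Manufacturing Inc. (R1): 83% × 28% × 52% × 27% = 3.262896% of Brightpath Media Ltd.

3.262896%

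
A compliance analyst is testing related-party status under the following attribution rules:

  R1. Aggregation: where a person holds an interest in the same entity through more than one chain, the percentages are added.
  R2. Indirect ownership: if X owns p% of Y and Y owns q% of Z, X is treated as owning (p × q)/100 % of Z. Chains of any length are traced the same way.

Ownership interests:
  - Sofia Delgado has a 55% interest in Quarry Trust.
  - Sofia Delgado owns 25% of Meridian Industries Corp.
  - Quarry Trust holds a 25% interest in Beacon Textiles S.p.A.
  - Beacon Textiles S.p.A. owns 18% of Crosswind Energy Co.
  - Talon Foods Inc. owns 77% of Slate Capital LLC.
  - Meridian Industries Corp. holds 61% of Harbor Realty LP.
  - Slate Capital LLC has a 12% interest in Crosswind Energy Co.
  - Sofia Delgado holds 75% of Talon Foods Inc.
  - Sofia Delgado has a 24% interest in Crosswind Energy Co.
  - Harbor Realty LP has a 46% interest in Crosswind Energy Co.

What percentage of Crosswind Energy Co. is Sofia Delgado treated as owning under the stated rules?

40.42%

Chain via Quarry Trust → Beacon Textiles S.p.A. (R2): 55% × 25% × 18% = 2.475% of Crosswind Energy Co.
Chain via Talon Foods Inc. → Slate Capital LLC (R2): 75% × 77% × 12% = 6.93% of Crosswind Energy Co.
Chain via Meridian Industries Corp. → Harbor Realty LP (R2): 25% × 61% × 46% = 7.015% of Crosswind Energy Co.
Direct interest in Crosswind Energy Co: 24%.
Aggregating (R1): 2.475% + 6.93% + 7.015% + 24% = 40.42%.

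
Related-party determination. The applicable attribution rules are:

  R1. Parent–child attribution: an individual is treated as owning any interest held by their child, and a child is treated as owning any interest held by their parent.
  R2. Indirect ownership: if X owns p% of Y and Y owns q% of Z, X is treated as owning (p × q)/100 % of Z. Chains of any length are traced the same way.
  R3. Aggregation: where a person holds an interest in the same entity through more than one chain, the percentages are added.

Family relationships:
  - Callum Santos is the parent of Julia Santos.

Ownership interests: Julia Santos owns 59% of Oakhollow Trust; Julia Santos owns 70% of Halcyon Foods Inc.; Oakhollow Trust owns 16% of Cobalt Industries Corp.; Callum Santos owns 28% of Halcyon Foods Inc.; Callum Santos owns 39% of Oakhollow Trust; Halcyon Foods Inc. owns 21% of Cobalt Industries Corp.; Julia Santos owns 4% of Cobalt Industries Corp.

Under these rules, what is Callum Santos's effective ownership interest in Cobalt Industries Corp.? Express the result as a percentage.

By parent–child attribution (R1), Callum Santos is treated as also owning Julia Santos's interest in Oakhollow Trust, giving 39% + 59% = 98%.
By parent–child attribution (R1), Callum Santos is treated as also owning Julia Santos's interest in Halcyon Foods Inc, giving 28% + 70% = 98%.
By parent–child attribution (R1), Callum Santos is treated as owning Julia Santos's 4% interest in Cobalt Industries Corp.
Chain via Oakhollow Trust (R2): 98% × 16% = 15.68% of Cobalt Industries Corp.
Chain via Halcyon Foods Inc. (R2): 98% × 21% = 20.58% of Cobalt Industries Corp.
Direct interest in Cobalt Industries Corp: 4%.
Aggregating (R3): 15.68% + 20.58% + 4% = 40.26%.

40.26%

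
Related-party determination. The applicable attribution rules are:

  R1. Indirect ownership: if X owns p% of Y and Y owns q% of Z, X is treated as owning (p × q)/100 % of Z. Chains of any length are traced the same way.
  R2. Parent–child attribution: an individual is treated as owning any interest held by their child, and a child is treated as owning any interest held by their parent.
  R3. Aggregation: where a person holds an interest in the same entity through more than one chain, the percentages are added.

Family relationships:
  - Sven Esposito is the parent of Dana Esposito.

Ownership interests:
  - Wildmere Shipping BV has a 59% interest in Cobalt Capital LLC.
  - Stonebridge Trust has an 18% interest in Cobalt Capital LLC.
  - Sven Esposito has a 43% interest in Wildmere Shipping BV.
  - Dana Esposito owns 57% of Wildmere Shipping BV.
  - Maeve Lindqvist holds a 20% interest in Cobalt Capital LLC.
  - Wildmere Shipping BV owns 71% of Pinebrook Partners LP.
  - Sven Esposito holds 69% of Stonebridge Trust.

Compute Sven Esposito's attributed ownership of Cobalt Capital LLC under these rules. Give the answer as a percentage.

By parent–child attribution (R2), Sven Esposito is treated as also owning Dana Esposito's interest in Wildmere Shipping BV, giving 43% + 57% = 100%.
Chain via Wildmere Shipping BV (R1): 100% × 59% = 59% of Cobalt Capital LLC.
Chain via Stonebridge Trust (R1): 69% × 18% = 12.42% of Cobalt Capital LLC.
Aggregating (R3): 59% + 12.42% = 71.42%.

71.42%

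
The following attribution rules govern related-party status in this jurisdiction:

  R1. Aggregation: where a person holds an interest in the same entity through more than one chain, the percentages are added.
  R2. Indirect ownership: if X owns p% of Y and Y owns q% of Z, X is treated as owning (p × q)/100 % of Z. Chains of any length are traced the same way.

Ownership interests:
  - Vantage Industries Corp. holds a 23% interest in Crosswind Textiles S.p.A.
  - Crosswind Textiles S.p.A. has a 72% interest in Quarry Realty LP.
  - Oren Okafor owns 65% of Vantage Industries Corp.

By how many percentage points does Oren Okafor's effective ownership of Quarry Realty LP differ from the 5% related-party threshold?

5.764

Chain via Vantage Industries Corp. → Crosswind Textiles S.p.A. (R2): 65% × 23% × 72% = 10.764% of Quarry Realty LP.
10.764% exceeds the 5% threshold by 5.764 percentage points.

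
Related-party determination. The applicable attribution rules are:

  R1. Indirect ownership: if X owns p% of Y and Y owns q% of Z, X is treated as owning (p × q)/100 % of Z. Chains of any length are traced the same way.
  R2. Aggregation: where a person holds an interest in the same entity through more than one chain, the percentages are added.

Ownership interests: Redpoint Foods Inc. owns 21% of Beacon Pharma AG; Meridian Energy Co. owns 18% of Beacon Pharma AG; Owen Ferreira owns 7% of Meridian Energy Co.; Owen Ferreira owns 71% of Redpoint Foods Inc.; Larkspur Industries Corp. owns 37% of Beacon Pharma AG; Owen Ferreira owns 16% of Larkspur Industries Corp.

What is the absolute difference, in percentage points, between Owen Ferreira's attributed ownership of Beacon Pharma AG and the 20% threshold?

2.09

Chain via Redpoint Foods Inc. (R1): 71% × 21% = 14.91% of Beacon Pharma AG.
Chain via Meridian Energy Co. (R1): 7% × 18% = 1.26% of Beacon Pharma AG.
Chain via Larkspur Industries Corp. (R1): 16% × 37% = 5.92% of Beacon Pharma AG.
Aggregating (R2): 14.91% + 1.26% + 5.92% = 22.09%.
22.09% exceeds the 20% threshold by 2.09 percentage points.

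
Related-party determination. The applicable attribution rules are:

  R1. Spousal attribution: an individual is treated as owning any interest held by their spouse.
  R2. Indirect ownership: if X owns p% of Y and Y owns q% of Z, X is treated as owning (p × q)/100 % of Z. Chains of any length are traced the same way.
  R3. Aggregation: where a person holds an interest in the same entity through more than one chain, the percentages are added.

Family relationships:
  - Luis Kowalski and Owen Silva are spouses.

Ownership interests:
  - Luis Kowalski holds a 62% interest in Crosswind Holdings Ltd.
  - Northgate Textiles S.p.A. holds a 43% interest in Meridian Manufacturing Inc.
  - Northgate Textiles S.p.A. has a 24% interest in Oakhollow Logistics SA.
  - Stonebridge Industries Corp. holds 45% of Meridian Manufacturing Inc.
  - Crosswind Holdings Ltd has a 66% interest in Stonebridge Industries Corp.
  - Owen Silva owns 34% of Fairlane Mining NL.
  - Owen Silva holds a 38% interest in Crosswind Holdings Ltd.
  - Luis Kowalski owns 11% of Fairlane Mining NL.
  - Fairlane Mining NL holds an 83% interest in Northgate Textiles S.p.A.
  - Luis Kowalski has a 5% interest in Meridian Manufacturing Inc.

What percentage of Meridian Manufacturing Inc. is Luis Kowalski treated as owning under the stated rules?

50.7605%

By spousal attribution (R1), Luis Kowalski is treated as also owning Owen Silva's interest in Fairlane Mining NL, giving 11% + 34% = 45%.
By spousal attribution (R1), Luis Kowalski is treated as also owning Owen Silva's interest in Crosswind Holdings Ltd, giving 62% + 38% = 100%.
Chain via Fairlane Mining NL → Northgate Textiles S.p.A. (R2): 45% × 83% × 43% = 16.0605% of Meridian Manufacturing Inc.
Chain via Crosswind Holdings Ltd → Stonebridge Industries Corp. (R2): 100% × 66% × 45% = 29.7% of Meridian Manufacturing Inc.
Direct interest in Meridian Manufacturing Inc: 5%.
Aggregating (R3): 16.0605% + 29.7% + 5% = 50.7605%.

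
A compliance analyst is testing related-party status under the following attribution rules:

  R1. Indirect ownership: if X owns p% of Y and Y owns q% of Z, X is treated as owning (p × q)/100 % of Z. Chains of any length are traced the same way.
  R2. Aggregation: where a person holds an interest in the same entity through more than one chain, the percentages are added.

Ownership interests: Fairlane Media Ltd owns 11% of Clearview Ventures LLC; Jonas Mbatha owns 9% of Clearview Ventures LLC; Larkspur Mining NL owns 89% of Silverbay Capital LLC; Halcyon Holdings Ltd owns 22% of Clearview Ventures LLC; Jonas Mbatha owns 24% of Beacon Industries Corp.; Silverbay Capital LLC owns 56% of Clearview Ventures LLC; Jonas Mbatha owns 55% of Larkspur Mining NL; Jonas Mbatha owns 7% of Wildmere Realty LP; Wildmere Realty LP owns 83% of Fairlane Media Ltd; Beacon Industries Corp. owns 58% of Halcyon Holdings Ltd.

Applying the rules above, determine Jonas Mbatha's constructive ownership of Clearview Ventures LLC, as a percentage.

40.1135%

Chain via Wildmere Realty LP → Fairlane Media Ltd (R1): 7% × 83% × 11% = 0.6391% of Clearview Ventures LLC.
Chain via Larkspur Mining NL → Silverbay Capital LLC (R1): 55% × 89% × 56% = 27.412% of Clearview Ventures LLC.
Chain via Beacon Industries Corp. → Halcyon Holdings Ltd (R1): 24% × 58% × 22% = 3.0624% of Clearview Ventures LLC.
Direct interest in Clearview Ventures LLC: 9%.
Aggregating (R2): 0.6391% + 27.412% + 3.0624% + 9% = 40.1135%.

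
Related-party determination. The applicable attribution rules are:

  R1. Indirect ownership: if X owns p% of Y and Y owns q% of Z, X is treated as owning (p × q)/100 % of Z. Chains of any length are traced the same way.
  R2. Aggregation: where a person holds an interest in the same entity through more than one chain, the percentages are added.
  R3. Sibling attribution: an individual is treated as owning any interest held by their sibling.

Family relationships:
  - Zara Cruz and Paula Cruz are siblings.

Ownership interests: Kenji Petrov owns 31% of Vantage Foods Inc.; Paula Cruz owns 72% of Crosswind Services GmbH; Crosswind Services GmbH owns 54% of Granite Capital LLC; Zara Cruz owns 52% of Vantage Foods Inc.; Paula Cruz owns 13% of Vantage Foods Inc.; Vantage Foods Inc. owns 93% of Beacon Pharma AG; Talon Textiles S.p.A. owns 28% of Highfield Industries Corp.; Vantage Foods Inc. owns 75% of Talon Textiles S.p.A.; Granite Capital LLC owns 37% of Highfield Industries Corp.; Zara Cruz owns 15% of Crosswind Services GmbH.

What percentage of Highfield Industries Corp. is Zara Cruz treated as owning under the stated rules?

By sibling attribution (R3), Zara Cruz is treated as also owning Paula Cruz's interest in Crosswind Services GmbH, giving 15% + 72% = 87%.
By sibling attribution (R3), Zara Cruz is treated as also owning Paula Cruz's interest in Vantage Foods Inc, giving 52% + 13% = 65%.
Chain via Crosswind Services GmbH → Granite Capital LLC (R1): 87% × 54% × 37% = 17.3826% of Highfield Industries Corp.
Chain via Vantage Foods Inc. → Talon Textiles S.p.A. (R1): 65% × 75% × 28% = 13.65% of Highfield Industries Corp.
Aggregating (R2): 17.3826% + 13.65% = 31.0326%.

31.0326%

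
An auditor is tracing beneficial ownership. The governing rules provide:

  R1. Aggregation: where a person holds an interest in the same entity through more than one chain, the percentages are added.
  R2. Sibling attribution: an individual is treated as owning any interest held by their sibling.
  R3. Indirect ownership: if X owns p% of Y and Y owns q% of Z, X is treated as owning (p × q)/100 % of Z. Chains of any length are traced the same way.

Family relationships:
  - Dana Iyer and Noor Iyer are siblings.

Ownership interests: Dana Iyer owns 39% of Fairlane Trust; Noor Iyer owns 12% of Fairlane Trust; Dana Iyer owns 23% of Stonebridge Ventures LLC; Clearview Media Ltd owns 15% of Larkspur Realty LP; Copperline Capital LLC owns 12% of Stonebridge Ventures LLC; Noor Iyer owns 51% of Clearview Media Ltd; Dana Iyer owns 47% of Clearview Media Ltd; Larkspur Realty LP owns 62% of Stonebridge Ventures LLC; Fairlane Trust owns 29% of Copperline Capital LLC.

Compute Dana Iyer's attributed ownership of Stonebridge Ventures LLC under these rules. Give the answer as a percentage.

By sibling attribution (R2), Dana Iyer is treated as also owning Noor Iyer's interest in Fairlane Trust, giving 39% + 12% = 51%.
By sibling attribution (R2), Dana Iyer is treated as also owning Noor Iyer's interest in Clearview Media Ltd, giving 47% + 51% = 98%.
Chain via Fairlane Trust → Copperline Capital LLC (R3): 51% × 29% × 12% = 1.7748% of Stonebridge Ventures LLC.
Chain via Clearview Media Ltd → Larkspur Realty LP (R3): 98% × 15% × 62% = 9.114% of Stonebridge Ventures LLC.
Direct interest in Stonebridge Ventures LLC: 23%.
Aggregating (R1): 1.7748% + 9.114% + 23% = 33.8888%.

33.8888%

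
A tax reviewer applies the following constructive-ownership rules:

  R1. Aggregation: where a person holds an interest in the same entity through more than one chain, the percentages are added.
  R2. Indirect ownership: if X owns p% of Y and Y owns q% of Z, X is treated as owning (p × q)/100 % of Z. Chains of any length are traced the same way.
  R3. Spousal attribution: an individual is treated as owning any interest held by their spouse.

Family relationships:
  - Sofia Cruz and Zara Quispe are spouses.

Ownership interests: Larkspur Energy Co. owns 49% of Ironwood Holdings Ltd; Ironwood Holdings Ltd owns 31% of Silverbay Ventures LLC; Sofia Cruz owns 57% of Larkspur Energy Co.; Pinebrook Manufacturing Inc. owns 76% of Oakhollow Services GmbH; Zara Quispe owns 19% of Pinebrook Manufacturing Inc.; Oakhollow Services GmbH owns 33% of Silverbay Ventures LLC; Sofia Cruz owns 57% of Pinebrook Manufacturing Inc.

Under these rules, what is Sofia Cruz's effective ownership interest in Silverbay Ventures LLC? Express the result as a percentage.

By spousal attribution (R3), Sofia Cruz is treated as also owning Zara Quispe's interest in Pinebrook Manufacturing Inc, giving 57% + 19% = 76%.
Chain via Pinebrook Manufacturing Inc. → Oakhollow Services GmbH (R2): 76% × 76% × 33% = 19.0608% of Silverbay Ventures LLC.
Chain via Larkspur Energy Co. → Ironwood Holdings Ltd (R2): 57% × 49% × 31% = 8.6583% of Silverbay Ventures LLC.
Aggregating (R1): 19.0608% + 8.6583% = 27.7191%.

27.7191%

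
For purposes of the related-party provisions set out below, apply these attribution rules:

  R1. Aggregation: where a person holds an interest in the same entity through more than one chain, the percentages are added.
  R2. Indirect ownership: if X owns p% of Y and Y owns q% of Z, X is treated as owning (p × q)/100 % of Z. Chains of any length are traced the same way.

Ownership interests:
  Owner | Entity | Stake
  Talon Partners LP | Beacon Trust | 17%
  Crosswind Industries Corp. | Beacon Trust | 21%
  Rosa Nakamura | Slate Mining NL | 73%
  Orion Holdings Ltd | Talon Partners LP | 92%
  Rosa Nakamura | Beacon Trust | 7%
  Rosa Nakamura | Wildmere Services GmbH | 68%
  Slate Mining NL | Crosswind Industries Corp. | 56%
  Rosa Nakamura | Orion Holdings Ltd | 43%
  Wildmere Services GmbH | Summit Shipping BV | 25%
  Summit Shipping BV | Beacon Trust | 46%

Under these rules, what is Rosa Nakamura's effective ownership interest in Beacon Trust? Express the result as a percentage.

Chain via Slate Mining NL → Crosswind Industries Corp. (R2): 73% × 56% × 21% = 8.5848% of Beacon Trust.
Chain via Orion Holdings Ltd → Talon Partners LP (R2): 43% × 92% × 17% = 6.7252% of Beacon Trust.
Chain via Wildmere Services GmbH → Summit Shipping BV (R2): 68% × 25% × 46% = 7.82% of Beacon Trust.
Direct interest in Beacon Trust: 7%.
Aggregating (R1): 8.5848% + 6.7252% + 7.82% + 7% = 30.13%.

30.13%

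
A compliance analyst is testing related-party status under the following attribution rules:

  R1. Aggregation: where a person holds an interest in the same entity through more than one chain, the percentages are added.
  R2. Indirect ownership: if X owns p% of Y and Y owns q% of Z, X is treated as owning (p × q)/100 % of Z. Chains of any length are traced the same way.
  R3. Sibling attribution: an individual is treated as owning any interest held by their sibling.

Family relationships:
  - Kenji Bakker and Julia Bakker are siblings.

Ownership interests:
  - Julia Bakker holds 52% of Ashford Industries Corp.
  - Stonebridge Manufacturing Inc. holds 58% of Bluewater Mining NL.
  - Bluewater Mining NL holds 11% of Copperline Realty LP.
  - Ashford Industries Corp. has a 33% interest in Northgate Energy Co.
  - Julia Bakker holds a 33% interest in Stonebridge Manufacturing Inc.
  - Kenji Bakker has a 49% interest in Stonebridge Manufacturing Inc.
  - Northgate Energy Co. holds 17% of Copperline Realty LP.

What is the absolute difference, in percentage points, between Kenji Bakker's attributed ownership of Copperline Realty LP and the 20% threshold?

11.8512

By sibling attribution (R3), Kenji Bakker is treated as also owning Julia Bakker's interest in Stonebridge Manufacturing Inc, giving 49% + 33% = 82%.
By sibling attribution (R3), Kenji Bakker is treated as owning Julia Bakker's 52% interest in Ashford Industries Corp.
Chain via Stonebridge Manufacturing Inc. → Bluewater Mining NL (R2): 82% × 58% × 11% = 5.2316% of Copperline Realty LP.
Chain via Ashford Industries Corp. → Northgate Energy Co. (R2): 52% × 33% × 17% = 2.9172% of Copperline Realty LP.
Aggregating (R1): 5.2316% + 2.9172% = 8.1488%.
8.1488% falls short of the 20% threshold by 11.8512 percentage points.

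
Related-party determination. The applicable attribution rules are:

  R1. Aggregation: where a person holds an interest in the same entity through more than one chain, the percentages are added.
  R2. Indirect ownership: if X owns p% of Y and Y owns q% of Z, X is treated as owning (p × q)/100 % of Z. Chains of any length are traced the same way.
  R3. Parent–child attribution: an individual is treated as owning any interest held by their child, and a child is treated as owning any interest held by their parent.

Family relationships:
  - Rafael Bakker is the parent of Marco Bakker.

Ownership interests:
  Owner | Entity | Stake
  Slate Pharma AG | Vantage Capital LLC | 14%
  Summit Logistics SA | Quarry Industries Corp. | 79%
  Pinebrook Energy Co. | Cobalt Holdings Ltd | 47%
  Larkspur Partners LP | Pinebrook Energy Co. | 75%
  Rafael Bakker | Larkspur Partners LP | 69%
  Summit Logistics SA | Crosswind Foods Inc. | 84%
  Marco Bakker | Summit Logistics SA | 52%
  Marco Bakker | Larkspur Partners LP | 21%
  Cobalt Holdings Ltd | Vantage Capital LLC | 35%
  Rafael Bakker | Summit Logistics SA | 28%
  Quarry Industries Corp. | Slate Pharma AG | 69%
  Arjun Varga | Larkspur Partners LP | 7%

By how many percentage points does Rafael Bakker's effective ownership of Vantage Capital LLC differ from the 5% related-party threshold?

By parent–child attribution (R3), Rafael Bakker is treated as also owning Marco Bakker's interest in Larkspur Partners LP, giving 69% + 21% = 90%.
By parent–child attribution (R3), Rafael Bakker is treated as also owning Marco Bakker's interest in Summit Logistics SA, giving 28% + 52% = 80%.
Chain via Larkspur Partners LP → Pinebrook Energy Co. → Cobalt Holdings Ltd (R2): 90% × 75% × 47% × 35% = 11.10375% of Vantage Capital LLC.
Chain via Summit Logistics SA → Quarry Industries Corp. → Slate Pharma AG (R2): 80% × 79% × 69% × 14% = 6.10512% of Vantage Capital LLC.
Aggregating (R1): 11.10375% + 6.10512% = 17.20887%.
17.20887% exceeds the 5% threshold by 12.20887 percentage points.

12.20887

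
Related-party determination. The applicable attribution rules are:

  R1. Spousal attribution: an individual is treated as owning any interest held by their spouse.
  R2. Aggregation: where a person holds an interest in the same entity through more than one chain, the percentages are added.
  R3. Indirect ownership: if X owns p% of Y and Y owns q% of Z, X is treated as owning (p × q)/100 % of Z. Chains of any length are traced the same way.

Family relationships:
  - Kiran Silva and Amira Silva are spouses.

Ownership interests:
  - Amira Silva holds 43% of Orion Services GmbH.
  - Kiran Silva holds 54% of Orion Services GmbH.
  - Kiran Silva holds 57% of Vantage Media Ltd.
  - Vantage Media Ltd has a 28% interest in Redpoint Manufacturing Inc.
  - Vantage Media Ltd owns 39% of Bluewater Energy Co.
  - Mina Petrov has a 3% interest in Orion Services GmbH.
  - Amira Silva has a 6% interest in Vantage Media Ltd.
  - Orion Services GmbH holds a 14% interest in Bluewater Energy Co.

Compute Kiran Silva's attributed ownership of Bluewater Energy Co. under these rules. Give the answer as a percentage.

By spousal attribution (R1), Kiran Silva is treated as also owning Amira Silva's interest in Orion Services GmbH, giving 54% + 43% = 97%.
By spousal attribution (R1), Kiran Silva is treated as also owning Amira Silva's interest in Vantage Media Ltd, giving 57% + 6% = 63%.
Chain via Orion Services GmbH (R3): 97% × 14% = 13.58% of Bluewater Energy Co.
Chain via Vantage Media Ltd (R3): 63% × 39% = 24.57% of Bluewater Energy Co.
Aggregating (R2): 13.58% + 24.57% = 38.15%.

38.15%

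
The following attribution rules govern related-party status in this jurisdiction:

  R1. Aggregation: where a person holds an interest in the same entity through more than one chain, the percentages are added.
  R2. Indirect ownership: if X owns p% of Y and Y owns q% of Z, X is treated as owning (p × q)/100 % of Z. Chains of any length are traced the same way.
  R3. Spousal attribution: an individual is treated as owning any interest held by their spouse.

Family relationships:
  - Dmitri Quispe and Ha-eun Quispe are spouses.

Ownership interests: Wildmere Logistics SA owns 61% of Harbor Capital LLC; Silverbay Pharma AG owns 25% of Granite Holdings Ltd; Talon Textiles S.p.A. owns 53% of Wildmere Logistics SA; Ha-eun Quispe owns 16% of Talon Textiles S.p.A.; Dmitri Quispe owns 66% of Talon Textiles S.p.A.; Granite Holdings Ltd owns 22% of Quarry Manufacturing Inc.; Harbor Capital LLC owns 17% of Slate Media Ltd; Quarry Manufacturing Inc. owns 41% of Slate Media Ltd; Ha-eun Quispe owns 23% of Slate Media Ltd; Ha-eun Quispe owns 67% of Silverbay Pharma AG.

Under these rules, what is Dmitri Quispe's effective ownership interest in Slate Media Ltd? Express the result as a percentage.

By spousal attribution (R3), Dmitri Quispe is treated as also owning Ha-eun Quispe's interest in Talon Textiles S.p.A, giving 66% + 16% = 82%.
By spousal attribution (R3), Dmitri Quispe is treated as owning Ha-eun Quispe's 67% interest in Silverbay Pharma AG.
By spousal attribution (R3), Dmitri Quispe is treated as owning Ha-eun Quispe's 23% interest in Slate Media Ltd.
Chain via Talon Textiles S.p.A. → Wildmere Logistics SA → Harbor Capital LLC (R2): 82% × 53% × 61% × 17% = 4.506802% of Slate Media Ltd.
Chain via Silverbay Pharma AG → Granite Holdings Ltd → Quarry Manufacturing Inc. (R2): 67% × 25% × 22% × 41% = 1.51085% of Slate Media Ltd.
Direct interest in Slate Media Ltd: 23%.
Aggregating (R1): 4.506802% + 1.51085% + 23% = 29.017652%.

29.017652%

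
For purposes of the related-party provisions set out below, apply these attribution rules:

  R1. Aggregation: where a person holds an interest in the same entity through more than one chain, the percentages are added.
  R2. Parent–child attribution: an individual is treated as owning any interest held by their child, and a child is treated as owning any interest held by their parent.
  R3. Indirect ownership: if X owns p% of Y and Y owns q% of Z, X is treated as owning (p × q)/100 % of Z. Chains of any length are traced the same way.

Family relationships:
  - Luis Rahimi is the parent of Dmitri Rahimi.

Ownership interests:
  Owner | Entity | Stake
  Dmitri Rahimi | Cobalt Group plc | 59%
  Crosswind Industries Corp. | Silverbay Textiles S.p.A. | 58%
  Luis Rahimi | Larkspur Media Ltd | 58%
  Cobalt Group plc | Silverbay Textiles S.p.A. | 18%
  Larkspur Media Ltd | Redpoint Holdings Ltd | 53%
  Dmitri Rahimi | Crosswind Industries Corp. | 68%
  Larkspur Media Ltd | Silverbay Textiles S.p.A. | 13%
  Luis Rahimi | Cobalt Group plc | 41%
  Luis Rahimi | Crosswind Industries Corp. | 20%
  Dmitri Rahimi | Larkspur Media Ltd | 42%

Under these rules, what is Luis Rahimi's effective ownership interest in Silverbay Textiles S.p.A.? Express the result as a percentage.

82.04%

By parent–child attribution (R2), Luis Rahimi is treated as also owning Dmitri Rahimi's interest in Cobalt Group plc, giving 41% + 59% = 100%.
By parent–child attribution (R2), Luis Rahimi is treated as also owning Dmitri Rahimi's interest in Larkspur Media Ltd, giving 58% + 42% = 100%.
By parent–child attribution (R2), Luis Rahimi is treated as also owning Dmitri Rahimi's interest in Crosswind Industries Corp, giving 20% + 68% = 88%.
Chain via Cobalt Group plc (R3): 100% × 18% = 18% of Silverbay Textiles S.p.A.
Chain via Larkspur Media Ltd (R3): 100% × 13% = 13% of Silverbay Textiles S.p.A.
Chain via Crosswind Industries Corp. (R3): 88% × 58% = 51.04% of Silverbay Textiles S.p.A.
Aggregating (R1): 18% + 13% + 51.04% = 82.04%.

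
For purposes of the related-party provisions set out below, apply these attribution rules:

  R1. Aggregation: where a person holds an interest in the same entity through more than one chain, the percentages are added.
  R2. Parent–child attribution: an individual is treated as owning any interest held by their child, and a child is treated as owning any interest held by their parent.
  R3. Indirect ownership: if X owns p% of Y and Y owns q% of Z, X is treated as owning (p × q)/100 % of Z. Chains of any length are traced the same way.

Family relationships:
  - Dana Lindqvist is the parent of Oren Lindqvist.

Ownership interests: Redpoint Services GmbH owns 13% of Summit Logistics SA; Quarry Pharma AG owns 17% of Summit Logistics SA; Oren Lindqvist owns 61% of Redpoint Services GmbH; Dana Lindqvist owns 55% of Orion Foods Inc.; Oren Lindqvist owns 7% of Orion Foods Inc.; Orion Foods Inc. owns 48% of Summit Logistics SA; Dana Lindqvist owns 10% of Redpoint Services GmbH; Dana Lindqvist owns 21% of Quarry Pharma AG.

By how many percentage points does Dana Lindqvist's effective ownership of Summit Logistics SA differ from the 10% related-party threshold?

By parent–child attribution (R2), Dana Lindqvist is treated as also owning Oren Lindqvist's interest in Orion Foods Inc, giving 55% + 7% = 62%.
By parent–child attribution (R2), Dana Lindqvist is treated as also owning Oren Lindqvist's interest in Redpoint Services GmbH, giving 10% + 61% = 71%.
Chain via Orion Foods Inc. (R3): 62% × 48% = 29.76% of Summit Logistics SA.
Chain via Quarry Pharma AG (R3): 21% × 17% = 3.57% of Summit Logistics SA.
Chain via Redpoint Services GmbH (R3): 71% × 13% = 9.23% of Summit Logistics SA.
Aggregating (R1): 29.76% + 3.57% + 9.23% = 42.56%.
42.56% exceeds the 10% threshold by 32.56 percentage points.

32.56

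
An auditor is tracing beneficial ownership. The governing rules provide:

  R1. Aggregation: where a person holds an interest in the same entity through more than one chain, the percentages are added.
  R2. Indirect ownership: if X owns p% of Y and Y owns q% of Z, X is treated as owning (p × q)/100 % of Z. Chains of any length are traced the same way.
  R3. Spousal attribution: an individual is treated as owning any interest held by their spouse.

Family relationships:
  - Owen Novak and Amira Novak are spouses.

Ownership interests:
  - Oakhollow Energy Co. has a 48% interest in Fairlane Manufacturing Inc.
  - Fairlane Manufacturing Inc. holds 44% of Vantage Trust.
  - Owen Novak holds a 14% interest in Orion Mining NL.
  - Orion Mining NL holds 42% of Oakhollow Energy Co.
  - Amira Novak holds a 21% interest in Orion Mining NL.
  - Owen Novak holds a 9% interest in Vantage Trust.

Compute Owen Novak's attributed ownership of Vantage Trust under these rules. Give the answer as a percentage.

By spousal attribution (R3), Owen Novak is treated as also owning Amira Novak's interest in Orion Mining NL, giving 14% + 21% = 35%.
Chain via Orion Mining NL → Oakhollow Energy Co. → Fairlane Manufacturing Inc. (R2): 35% × 42% × 48% × 44% = 3.10464% of Vantage Trust.
Direct interest in Vantage Trust: 9%.
Aggregating (R1): 3.10464% + 9% = 12.10464%.

12.10464%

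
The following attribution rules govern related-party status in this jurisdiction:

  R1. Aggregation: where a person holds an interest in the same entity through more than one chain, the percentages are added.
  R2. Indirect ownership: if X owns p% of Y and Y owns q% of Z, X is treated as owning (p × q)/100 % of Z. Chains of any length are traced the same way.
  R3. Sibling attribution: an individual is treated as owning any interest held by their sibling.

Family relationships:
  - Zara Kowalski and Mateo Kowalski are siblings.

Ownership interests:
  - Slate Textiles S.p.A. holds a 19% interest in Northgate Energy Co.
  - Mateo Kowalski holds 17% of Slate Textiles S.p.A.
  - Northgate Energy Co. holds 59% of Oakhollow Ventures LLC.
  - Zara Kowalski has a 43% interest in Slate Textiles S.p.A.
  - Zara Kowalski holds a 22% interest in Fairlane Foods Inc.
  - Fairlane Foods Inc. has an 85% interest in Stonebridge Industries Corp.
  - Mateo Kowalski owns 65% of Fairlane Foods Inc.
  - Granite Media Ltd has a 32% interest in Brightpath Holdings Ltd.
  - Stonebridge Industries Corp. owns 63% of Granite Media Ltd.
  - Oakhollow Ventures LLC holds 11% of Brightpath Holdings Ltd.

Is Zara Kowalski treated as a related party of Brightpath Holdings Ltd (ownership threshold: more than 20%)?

By sibling attribution (R3), Zara Kowalski is treated as also owning Mateo Kowalski's interest in Slate Textiles S.p.A, giving 43% + 17% = 60%.
By sibling attribution (R3), Zara Kowalski is treated as also owning Mateo Kowalski's interest in Fairlane Foods Inc, giving 22% + 65% = 87%.
Chain via Slate Textiles S.p.A. → Northgate Energy Co. → Oakhollow Ventures LLC (R2): 60% × 19% × 59% × 11% = 0.73986% of Brightpath Holdings Ltd.
Chain via Fairlane Foods Inc. → Stonebridge Industries Corp. → Granite Media Ltd (R2): 87% × 85% × 63% × 32% = 14.90832% of Brightpath Holdings Ltd.
Aggregating (R1): 0.73986% + 14.90832% = 15.64818%.
15.64818% does not exceed the 20% threshold, so Zara is not a related party to Brightpath Holdings Ltd.

No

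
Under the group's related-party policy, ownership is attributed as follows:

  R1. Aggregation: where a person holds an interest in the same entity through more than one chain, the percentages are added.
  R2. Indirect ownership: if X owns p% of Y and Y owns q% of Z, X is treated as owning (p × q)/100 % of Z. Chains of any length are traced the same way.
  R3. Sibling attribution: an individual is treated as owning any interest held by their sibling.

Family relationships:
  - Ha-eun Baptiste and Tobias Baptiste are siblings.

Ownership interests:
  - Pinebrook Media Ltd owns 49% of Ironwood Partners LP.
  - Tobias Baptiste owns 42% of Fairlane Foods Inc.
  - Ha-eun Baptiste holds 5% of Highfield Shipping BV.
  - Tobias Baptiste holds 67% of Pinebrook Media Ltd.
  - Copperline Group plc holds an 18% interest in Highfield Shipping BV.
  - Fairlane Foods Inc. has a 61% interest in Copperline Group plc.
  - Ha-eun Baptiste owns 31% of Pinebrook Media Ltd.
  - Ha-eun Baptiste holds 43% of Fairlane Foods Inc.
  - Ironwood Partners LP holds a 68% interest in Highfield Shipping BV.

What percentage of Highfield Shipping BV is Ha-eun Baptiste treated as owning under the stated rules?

46.9866%

By sibling attribution (R3), Ha-eun Baptiste is treated as also owning Tobias Baptiste's interest in Pinebrook Media Ltd, giving 31% + 67% = 98%.
By sibling attribution (R3), Ha-eun Baptiste is treated as also owning Tobias Baptiste's interest in Fairlane Foods Inc, giving 43% + 42% = 85%.
Chain via Pinebrook Media Ltd → Ironwood Partners LP (R2): 98% × 49% × 68% = 32.6536% of Highfield Shipping BV.
Chain via Fairlane Foods Inc. → Copperline Group plc (R2): 85% × 61% × 18% = 9.333% of Highfield Shipping BV.
Direct interest in Highfield Shipping BV: 5%.
Aggregating (R1): 32.6536% + 9.333% + 5% = 46.9866%.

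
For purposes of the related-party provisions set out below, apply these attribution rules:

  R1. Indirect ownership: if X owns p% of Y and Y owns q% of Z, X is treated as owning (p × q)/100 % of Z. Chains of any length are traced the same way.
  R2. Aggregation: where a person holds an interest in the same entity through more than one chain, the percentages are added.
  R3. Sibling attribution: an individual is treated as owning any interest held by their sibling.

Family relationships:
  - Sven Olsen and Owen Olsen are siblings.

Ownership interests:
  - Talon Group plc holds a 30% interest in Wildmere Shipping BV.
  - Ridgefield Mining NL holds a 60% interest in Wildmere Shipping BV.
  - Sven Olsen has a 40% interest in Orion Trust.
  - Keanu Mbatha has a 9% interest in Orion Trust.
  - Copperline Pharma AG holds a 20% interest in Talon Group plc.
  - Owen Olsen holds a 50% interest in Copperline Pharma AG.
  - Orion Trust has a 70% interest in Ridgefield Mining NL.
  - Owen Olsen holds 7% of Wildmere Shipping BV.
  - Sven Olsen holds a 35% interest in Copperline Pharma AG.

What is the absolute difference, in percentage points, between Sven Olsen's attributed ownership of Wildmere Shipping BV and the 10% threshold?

By sibling attribution (R3), Sven Olsen is treated as also owning Owen Olsen's interest in Copperline Pharma AG, giving 35% + 50% = 85%.
By sibling attribution (R3), Sven Olsen is treated as owning Owen Olsen's 7% interest in Wildmere Shipping BV.
Chain via Copperline Pharma AG → Talon Group plc (R1): 85% × 20% × 30% = 5.1% of Wildmere Shipping BV.
Chain via Orion Trust → Ridgefield Mining NL (R1): 40% × 70% × 60% = 16.8% of Wildmere Shipping BV.
Direct interest in Wildmere Shipping BV: 7%.
Aggregating (R2): 5.1% + 16.8% + 7% = 28.9%.
28.9% exceeds the 10% threshold by 18.9 percentage points.

18.9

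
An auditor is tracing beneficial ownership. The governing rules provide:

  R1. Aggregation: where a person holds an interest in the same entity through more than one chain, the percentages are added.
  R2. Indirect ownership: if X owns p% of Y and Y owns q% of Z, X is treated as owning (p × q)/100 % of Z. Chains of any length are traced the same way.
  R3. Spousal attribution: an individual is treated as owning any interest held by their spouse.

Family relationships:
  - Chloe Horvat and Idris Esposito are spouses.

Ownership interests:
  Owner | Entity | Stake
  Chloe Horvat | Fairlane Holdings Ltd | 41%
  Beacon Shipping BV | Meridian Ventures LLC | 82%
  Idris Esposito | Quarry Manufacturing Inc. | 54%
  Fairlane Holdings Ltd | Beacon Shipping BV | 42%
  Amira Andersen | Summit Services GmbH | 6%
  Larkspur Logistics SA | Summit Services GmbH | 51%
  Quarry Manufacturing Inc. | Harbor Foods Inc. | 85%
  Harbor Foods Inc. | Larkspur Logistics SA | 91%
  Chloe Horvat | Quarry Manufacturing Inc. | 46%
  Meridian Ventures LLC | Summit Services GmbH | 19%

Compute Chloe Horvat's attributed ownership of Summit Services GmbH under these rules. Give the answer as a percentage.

By spousal attribution (R3), Chloe Horvat is treated as also owning Idris Esposito's interest in Quarry Manufacturing Inc, giving 46% + 54% = 100%.
Chain via Quarry Manufacturing Inc. → Harbor Foods Inc. → Larkspur Logistics SA (R2): 100% × 85% × 91% × 51% = 39.4485% of Summit Services GmbH.
Chain via Fairlane Holdings Ltd → Beacon Shipping BV → Meridian Ventures LLC (R2): 41% × 42% × 82% × 19% = 2.682876% of Summit Services GmbH.
Aggregating (R1): 39.4485% + 2.682876% = 42.131376%.

42.131376%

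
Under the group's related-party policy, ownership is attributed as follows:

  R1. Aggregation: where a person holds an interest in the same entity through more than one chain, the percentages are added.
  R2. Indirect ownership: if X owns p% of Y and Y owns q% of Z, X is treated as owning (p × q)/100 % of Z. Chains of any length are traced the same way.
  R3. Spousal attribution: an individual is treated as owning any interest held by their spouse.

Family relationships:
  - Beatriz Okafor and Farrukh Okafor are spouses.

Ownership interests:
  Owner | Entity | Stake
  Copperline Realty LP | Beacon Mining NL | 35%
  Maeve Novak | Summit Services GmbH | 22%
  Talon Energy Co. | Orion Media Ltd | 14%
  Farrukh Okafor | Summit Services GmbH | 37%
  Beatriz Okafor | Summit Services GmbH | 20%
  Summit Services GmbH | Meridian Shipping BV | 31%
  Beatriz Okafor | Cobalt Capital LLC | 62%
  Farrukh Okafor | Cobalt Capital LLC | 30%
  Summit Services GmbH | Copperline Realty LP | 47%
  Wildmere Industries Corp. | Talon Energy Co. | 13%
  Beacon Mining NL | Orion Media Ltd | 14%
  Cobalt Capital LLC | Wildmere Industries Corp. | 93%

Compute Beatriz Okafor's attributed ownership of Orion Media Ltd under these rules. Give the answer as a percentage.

2.869902%

By spousal attribution (R3), Beatriz Okafor is treated as also owning Farrukh Okafor's interest in Summit Services GmbH, giving 20% + 37% = 57%.
By spousal attribution (R3), Beatriz Okafor is treated as also owning Farrukh Okafor's interest in Cobalt Capital LLC, giving 62% + 30% = 92%.
Chain via Summit Services GmbH → Copperline Realty LP → Beacon Mining NL (R2): 57% × 47% × 35% × 14% = 1.31271% of Orion Media Ltd.
Chain via Cobalt Capital LLC → Wildmere Industries Corp. → Talon Energy Co. (R2): 92% × 93% × 13% × 14% = 1.557192% of Orion Media Ltd.
Aggregating (R1): 1.31271% + 1.557192% = 2.869902%.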